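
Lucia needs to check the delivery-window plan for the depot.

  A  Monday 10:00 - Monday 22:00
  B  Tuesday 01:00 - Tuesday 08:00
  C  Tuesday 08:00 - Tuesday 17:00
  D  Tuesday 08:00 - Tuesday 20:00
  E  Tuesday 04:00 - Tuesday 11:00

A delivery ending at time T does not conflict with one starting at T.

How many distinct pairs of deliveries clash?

Sorted by start: A, B, E, C, D.
B starts after A ends; A is clear from here.
E starts before B ends → B and E overlap.
C starts exactly when B ends (back-to-back, no overlap); B is clear from here.
C starts before E ends → E and C overlap.
D starts before E ends → E and D overlap.
D starts before C ends → C and D overlap.
Overlapping pairs: B & E, C & D, C & E, D & E — 4 in total.

4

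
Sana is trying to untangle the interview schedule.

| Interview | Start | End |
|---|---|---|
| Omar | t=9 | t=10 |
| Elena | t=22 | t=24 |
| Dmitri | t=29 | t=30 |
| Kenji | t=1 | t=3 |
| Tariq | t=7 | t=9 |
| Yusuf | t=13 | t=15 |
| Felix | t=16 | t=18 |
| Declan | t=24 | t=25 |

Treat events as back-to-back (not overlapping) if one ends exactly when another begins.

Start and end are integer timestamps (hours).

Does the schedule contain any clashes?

Two intervals overlap when each starts before the other ends.
Sorted by start: Kenji, Tariq, Omar, Yusuf, Felix, Elena, Declan, Dmitri.
Tariq starts after Kenji ends, so nothing later overlaps Kenji either.
Omar starts exactly when Tariq ends (back-to-back, no overlap), so nothing later overlaps Tariq either.
Yusuf starts after Omar ends, so nothing later overlaps Omar either.
Felix starts after Yusuf ends, so nothing later overlaps Yusuf either.
Elena starts after Felix ends, so nothing later overlaps Felix either.
Declan starts exactly when Elena ends (back-to-back, no overlap), so nothing later overlaps Elena either.
Dmitri starts after Declan ends.
Every pair is clear; the schedule has no overlaps.

No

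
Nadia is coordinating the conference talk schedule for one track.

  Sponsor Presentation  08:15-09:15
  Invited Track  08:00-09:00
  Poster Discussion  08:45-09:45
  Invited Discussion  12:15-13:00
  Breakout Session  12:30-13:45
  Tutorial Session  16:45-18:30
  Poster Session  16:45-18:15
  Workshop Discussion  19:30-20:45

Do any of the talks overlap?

Sorted by start: Invited Track, Sponsor Presentation, Poster Discussion, Invited Discussion, Breakout Session, Tutorial Session, Poster Session, Workshop Discussion.
Sponsor Presentation starts before Invited Track ends → Invited Track and Sponsor Presentation overlap.
That's a conflict, so the schedule is not conflict-free.

Yes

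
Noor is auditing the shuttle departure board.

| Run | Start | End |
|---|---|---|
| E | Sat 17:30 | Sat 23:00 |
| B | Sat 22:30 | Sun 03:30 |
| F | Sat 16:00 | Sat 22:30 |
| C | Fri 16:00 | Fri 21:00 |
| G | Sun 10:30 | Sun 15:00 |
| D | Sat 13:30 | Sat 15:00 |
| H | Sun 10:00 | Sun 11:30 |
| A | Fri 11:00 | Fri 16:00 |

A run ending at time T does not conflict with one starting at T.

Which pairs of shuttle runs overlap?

B & E, E & F, G & H

Check each pair: they overlap iff neither finishes before the other starts.
Sorted by start: A, C, D, F, E, B, H, G.
C starts exactly when A ends (back-to-back, no overlap); A is clear from here.
D starts after C ends; C is clear from here.
F starts after D ends; D is clear from here.
E starts before F ends → F and E overlap.
B starts exactly when F ends (back-to-back, no overlap); F is clear from here.
B starts before E ends → E and B overlap.
H starts after E ends; E is clear from here.
H starts after B ends; B is clear from here.
G starts before H ends → H and G overlap.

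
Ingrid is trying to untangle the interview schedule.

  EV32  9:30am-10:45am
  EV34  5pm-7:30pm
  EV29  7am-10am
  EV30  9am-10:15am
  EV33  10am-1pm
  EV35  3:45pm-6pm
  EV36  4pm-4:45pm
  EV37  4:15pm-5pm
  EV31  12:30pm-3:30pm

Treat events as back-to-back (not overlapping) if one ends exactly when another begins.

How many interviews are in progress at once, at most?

3

Sort all start/end points and keep a running count:
7am start EV29 → 1
9am start EV30 → 2
9:30am start EV32 → 3
10am end EV29 → 2
10am start EV33 → 3
10:15am end EV30 → 2
10:45am end EV32 → 1
12:30pm start EV31 → 2
1pm end EV33 → 1
3:30pm end EV31 → 0
3:45pm start EV35 → 1
4pm start EV36 → 2
4:15pm start EV37 → 3
4:45pm end EV36 → 2
5pm end EV37 → 1
5pm start EV34 → 2
6pm end EV35 → 1
7:30pm end EV34 → 0
Peak is 3, at 9:30am (EV29, EV30, EV32).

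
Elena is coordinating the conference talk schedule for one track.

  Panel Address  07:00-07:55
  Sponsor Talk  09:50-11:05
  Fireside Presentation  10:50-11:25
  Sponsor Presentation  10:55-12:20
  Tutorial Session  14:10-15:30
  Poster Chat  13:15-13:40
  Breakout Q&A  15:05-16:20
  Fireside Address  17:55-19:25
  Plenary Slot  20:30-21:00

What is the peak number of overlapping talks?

3

Sort all start/end points and keep a running count:
07:00 start Panel Address → 1
07:55 end Panel Address → 0
09:50 start Sponsor Talk → 1
10:50 start Fireside Presentation → 2
10:55 start Sponsor Presentation → 3
11:05 end Sponsor Talk → 2
11:25 end Fireside Presentation → 1
12:20 end Sponsor Presentation → 0
13:15 start Poster Chat → 1
13:40 end Poster Chat → 0
14:10 start Tutorial Session → 1
15:05 start Breakout Q&A → 2
15:30 end Tutorial Session → 1
16:20 end Breakout Q&A → 0
17:55 start Fireside Address → 1
19:25 end Fireside Address → 0
20:30 start Plenary Slot → 1
21:00 end Plenary Slot → 0
Peak is 3, at 10:55 (Fireside Presentation, Sponsor Presentation, Sponsor Talk).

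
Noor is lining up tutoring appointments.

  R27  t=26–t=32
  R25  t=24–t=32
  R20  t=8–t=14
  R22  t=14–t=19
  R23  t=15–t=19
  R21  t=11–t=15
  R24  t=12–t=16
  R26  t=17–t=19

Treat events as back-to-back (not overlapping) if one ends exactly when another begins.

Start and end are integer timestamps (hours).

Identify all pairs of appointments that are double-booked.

R20 & R21, R20 & R24, R21 & R22, R21 & R24, R22 & R23, R22 & R24, R22 & R26, R23 & R24, R23 & R26, R25 & R27

Sorted by start: R20, R21, R24, R22, R23, R26, R25, R27.
R21 starts before R20 ends → R20 and R21 overlap.
R24 starts before R20 ends → R20 and R24 overlap.
R22 starts exactly when R20 ends (back-to-back, no overlap), so nothing later overlaps R20 either.
R24 starts before R21 ends → R21 and R24 overlap.
R22 starts before R21 ends → R21 and R22 overlap.
R23 starts exactly when R21 ends (back-to-back, no overlap), so nothing later overlaps R21 either.
R22 starts before R24 ends → R24 and R22 overlap.
R23 starts before R24 ends → R24 and R23 overlap.
R26 starts after R24 ends, so nothing later overlaps R24 either.
R23 starts before R22 ends → R22 and R23 overlap.
R26 starts before R22 ends → R22 and R26 overlap.
R25 starts after R22 ends, so nothing later overlaps R22 either.
R26 starts before R23 ends → R23 and R26 overlap.
R25 starts after R23 ends, so nothing later overlaps R23 either.
R25 starts after R26 ends, so nothing later overlaps R26 either.
R27 starts before R25 ends → R25 and R27 overlap.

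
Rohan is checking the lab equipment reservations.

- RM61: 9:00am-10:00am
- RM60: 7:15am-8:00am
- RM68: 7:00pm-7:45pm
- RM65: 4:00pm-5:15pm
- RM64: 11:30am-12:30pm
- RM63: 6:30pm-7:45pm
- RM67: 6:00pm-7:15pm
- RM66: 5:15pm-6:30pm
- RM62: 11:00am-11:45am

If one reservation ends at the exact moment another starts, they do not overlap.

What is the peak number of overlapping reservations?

3

Walk through starts and ends in time order (an end at T is processed before a start at T):
7:15am start RM60 → 1
8:00am end RM60 → 0
9:00am start RM61 → 1
10:00am end RM61 → 0
11:00am start RM62 → 1
11:30am start RM64 → 2
11:45am end RM62 → 1
12:30pm end RM64 → 0
4:00pm start RM65 → 1
5:15pm end RM65 → 0
5:15pm start RM66 → 1
6:00pm start RM67 → 2
6:30pm end RM66 → 1
6:30pm start RM63 → 2
7:00pm start RM68 → 3
7:15pm end RM67 → 2
7:45pm end RM63 → 1
7:45pm end RM68 → 0
Peak is 3, at 7:00pm (RM63, RM67, RM68).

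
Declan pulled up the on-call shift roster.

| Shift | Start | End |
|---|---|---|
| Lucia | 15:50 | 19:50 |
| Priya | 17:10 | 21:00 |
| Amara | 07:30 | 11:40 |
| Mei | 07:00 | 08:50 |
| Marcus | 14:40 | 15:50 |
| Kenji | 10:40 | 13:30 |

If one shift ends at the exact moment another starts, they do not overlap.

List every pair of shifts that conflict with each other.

Amara & Kenji, Amara & Mei, Lucia & Priya

Sorted by start: Mei, Amara, Kenji, Marcus, Lucia, Priya.
Amara starts before Mei ends → Mei and Amara overlap.
Kenji starts after Mei ends — done with Mei.
Kenji starts before Amara ends → Amara and Kenji overlap.
Marcus starts after Amara ends — done with Amara.
Marcus starts after Kenji ends — done with Kenji.
Lucia starts exactly when Marcus ends (back-to-back, no overlap) — done with Marcus.
Priya starts before Lucia ends → Lucia and Priya overlap.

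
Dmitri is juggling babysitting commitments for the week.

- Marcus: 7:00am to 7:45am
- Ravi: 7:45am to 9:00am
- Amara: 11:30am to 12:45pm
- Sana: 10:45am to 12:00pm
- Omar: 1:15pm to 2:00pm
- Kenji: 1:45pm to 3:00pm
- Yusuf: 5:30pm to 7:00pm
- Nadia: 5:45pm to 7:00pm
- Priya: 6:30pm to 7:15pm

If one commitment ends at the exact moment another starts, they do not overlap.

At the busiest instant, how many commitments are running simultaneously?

3

Sweep the timeline, counting +1 at each start and −1 at each end (ends before starts at a tie):
7:00am start Marcus → 1
7:45am end Marcus → 0
7:45am start Ravi → 1
9:00am end Ravi → 0
10:45am start Sana → 1
11:30am start Amara → 2
12:00pm end Sana → 1
12:45pm end Amara → 0
1:15pm start Omar → 1
1:45pm start Kenji → 2
2:00pm end Omar → 1
3:00pm end Kenji → 0
5:30pm start Yusuf → 1
5:45pm start Nadia → 2
6:30pm start Priya → 3
7:00pm end Nadia → 2
7:00pm end Yusuf → 1
7:15pm end Priya → 0
Peak is 3, at 6:30pm (Nadia, Priya, Yusuf).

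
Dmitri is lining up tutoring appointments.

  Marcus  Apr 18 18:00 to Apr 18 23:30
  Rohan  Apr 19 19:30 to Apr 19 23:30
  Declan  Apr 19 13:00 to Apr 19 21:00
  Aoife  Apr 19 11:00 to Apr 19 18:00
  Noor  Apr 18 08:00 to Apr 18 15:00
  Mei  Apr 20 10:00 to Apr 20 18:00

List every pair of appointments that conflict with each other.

Aoife & Declan, Declan & Rohan

Sorted by start: Noor, Marcus, Aoife, Declan, Rohan, Mei.
Marcus starts after Noor ends — done with Noor.
Aoife starts after Marcus ends — done with Marcus.
Declan starts before Aoife ends → Aoife and Declan overlap.
Rohan starts after Aoife ends — done with Aoife.
Rohan starts before Declan ends → Declan and Rohan overlap.
Mei starts after Declan ends.
Mei starts after Rohan ends.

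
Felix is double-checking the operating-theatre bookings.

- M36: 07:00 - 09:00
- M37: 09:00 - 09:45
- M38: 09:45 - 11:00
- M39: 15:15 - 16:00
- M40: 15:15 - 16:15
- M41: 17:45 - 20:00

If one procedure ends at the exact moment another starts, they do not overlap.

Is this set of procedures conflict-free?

No

Sorted by start: M36, M37, M38, M39, M40, M41.
M37 starts exactly when M36 ends (back-to-back, no overlap), so nothing later overlaps M36 either.
M38 starts exactly when M37 ends (back-to-back, no overlap), so nothing later overlaps M37 either.
M39 starts after M38 ends, so nothing later overlaps M38 either.
M40 starts before M39 ends → M39 and M40 overlap.
That's a conflict, so the schedule is not conflict-free.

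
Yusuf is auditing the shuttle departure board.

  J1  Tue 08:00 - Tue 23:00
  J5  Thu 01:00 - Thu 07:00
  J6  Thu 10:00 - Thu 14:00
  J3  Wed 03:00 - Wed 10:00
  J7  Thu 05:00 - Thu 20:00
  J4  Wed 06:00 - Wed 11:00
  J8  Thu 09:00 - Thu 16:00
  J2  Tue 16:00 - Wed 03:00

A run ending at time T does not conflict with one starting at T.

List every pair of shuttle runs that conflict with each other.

J1 & J2, J3 & J4, J5 & J7, J6 & J7, J6 & J8, J7 & J8

Sorted by start: J1, J2, J3, J4, J5, J7, J8, J6.
J2 starts before J1 ends → J1 and J2 overlap.
J3 starts after J1 ends, so J1 has no further overlaps.
J3 starts exactly when J2 ends (back-to-back, no overlap), so J2 has no further overlaps.
J4 starts before J3 ends → J3 and J4 overlap.
J5 starts after J3 ends, so J3 has no further overlaps.
J5 starts after J4 ends, so J4 has no further overlaps.
J7 starts before J5 ends → J5 and J7 overlap.
J8 starts after J5 ends, so J5 has no further overlaps.
J8 starts before J7 ends → J7 and J8 overlap.
J6 starts before J7 ends → J7 and J6 overlap.
J6 starts before J8 ends → J8 and J6 overlap.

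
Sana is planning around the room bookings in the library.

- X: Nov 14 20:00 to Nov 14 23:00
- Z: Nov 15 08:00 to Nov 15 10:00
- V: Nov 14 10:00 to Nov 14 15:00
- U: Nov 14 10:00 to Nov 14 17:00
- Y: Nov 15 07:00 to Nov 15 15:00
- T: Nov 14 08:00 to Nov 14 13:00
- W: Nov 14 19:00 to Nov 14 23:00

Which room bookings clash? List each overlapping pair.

T & U, T & V, U & V, W & X, Y & Z

Check each pair: they overlap iff neither finishes before the other starts.
Sorted by start: T, U, V, W, X, Y, Z.
U starts before T ends → T and U overlap.
V starts before T ends → T and V overlap.
W starts after T ends — done with T.
V starts before U ends → U and V overlap.
W starts after U ends — done with U.
W starts after V ends — done with V.
X starts before W ends → W and X overlap.
Y starts after W ends — done with W.
Y starts after X ends — done with X.
Z starts before Y ends → Y and Z overlap.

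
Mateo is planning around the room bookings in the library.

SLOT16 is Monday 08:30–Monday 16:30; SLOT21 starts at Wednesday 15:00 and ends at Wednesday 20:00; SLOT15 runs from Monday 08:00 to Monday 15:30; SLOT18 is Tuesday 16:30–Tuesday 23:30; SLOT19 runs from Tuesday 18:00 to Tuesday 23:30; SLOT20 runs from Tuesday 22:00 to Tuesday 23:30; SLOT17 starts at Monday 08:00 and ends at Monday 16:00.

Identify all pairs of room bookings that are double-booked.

Sorted by start: SLOT15, SLOT17, SLOT16, SLOT18, SLOT19, SLOT20, SLOT21.
SLOT17 starts before SLOT15 ends → SLOT15 and SLOT17 overlap.
SLOT16 starts before SLOT15 ends → SLOT15 and SLOT16 overlap.
SLOT18 starts after SLOT15 ends, so SLOT15 has no further overlaps.
SLOT16 starts before SLOT17 ends → SLOT17 and SLOT16 overlap.
SLOT18 starts after SLOT17 ends, so SLOT17 has no further overlaps.
SLOT18 starts after SLOT16 ends, so SLOT16 has no further overlaps.
SLOT19 starts before SLOT18 ends → SLOT18 and SLOT19 overlap.
SLOT20 starts before SLOT18 ends → SLOT18 and SLOT20 overlap.
SLOT21 starts after SLOT18 ends.
SLOT20 starts before SLOT19 ends → SLOT19 and SLOT20 overlap.
SLOT21 starts after SLOT19 ends.
SLOT21 starts after SLOT20 ends.

SLOT15 & SLOT16, SLOT15 & SLOT17, SLOT16 & SLOT17, SLOT18 & SLOT19, SLOT18 & SLOT20, SLOT19 & SLOT20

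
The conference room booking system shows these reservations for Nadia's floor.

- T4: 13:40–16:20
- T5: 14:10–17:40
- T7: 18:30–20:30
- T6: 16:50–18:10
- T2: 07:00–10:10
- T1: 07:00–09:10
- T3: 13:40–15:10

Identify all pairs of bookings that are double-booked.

T1 & T2, T3 & T4, T3 & T5, T4 & T5, T5 & T6

Sorted by start: T1, T2, T3, T4, T5, T6, T7.
T2 starts before T1 ends → T1 and T2 overlap.
T3 starts after T1 ends, so nothing later overlaps T1 either.
T3 starts after T2 ends, so nothing later overlaps T2 either.
T4 starts before T3 ends → T3 and T4 overlap.
T5 starts before T3 ends → T3 and T5 overlap.
T6 starts after T3 ends, so nothing later overlaps T3 either.
T5 starts before T4 ends → T4 and T5 overlap.
T6 starts after T4 ends, so nothing later overlaps T4 either.
T6 starts before T5 ends → T5 and T6 overlap.
T7 starts after T5 ends.
T7 starts after T6 ends.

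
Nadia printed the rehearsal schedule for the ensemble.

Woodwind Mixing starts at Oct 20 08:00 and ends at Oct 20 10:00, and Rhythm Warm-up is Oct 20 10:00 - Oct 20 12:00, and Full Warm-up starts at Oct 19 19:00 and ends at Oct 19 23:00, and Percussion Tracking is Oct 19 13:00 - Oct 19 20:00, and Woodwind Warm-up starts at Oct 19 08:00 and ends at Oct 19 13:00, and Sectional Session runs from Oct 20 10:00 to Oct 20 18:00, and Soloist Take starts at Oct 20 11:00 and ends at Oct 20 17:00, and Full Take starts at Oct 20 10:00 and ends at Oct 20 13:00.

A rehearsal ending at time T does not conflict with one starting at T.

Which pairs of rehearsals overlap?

Sorted by start: Woodwind Warm-up, Percussion Tracking, Full Warm-up, Woodwind Mixing, Rhythm Warm-up, Full Take, Sectional Session, Soloist Take.
Percussion Tracking starts exactly when Woodwind Warm-up ends (back-to-back, no overlap); Woodwind Warm-up is clear from here.
Full Warm-up starts before Percussion Tracking ends → Percussion Tracking and Full Warm-up overlap.
Woodwind Mixing starts after Percussion Tracking ends; Percussion Tracking is clear from here.
Woodwind Mixing starts after Full Warm-up ends; Full Warm-up is clear from here.
Rhythm Warm-up starts exactly when Woodwind Mixing ends (back-to-back, no overlap); Woodwind Mixing is clear from here.
Full Take starts before Rhythm Warm-up ends → Rhythm Warm-up and Full Take overlap.
Sectional Session starts before Rhythm Warm-up ends → Rhythm Warm-up and Sectional Session overlap.
Soloist Take starts before Rhythm Warm-up ends → Rhythm Warm-up and Soloist Take overlap.
Sectional Session starts before Full Take ends → Full Take and Sectional Session overlap.
Soloist Take starts before Full Take ends → Full Take and Soloist Take overlap.
Soloist Take starts before Sectional Session ends → Sectional Session and Soloist Take overlap.

Full Take & Rhythm Warm-up, Full Take & Sectional Session, Full Take & Soloist Take, Full Warm-up & Percussion Tracking, Rhythm Warm-up & Sectional Session, Rhythm Warm-up & Soloist Take, Sectional Session & Soloist Take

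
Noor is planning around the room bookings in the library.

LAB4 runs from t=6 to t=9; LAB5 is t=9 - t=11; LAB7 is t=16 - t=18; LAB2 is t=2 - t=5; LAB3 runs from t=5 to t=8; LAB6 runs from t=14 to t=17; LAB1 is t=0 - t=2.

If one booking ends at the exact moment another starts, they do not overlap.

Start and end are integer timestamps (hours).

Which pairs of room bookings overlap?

LAB3 & LAB4, LAB6 & LAB7

Sorted by start: LAB1, LAB2, LAB3, LAB4, LAB5, LAB6, LAB7.
LAB2 starts exactly when LAB1 ends (back-to-back, no overlap) — done with LAB1.
LAB3 starts exactly when LAB2 ends (back-to-back, no overlap) — done with LAB2.
LAB4 starts before LAB3 ends → LAB3 and LAB4 overlap.
LAB5 starts after LAB3 ends — done with LAB3.
LAB5 starts exactly when LAB4 ends (back-to-back, no overlap) — done with LAB4.
LAB6 starts after LAB5 ends — done with LAB5.
LAB7 starts before LAB6 ends → LAB6 and LAB7 overlap.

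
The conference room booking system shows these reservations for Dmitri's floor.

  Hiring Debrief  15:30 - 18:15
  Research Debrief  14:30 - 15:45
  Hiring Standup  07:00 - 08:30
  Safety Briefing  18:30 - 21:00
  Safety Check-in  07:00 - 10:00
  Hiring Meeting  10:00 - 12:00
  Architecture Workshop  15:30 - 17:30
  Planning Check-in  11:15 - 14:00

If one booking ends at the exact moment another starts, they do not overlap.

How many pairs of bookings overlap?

Sorted by start: Hiring Standup, Safety Check-in, Hiring Meeting, Planning Check-in, Research Debrief, Hiring Debrief, Architecture Workshop, Safety Briefing.
Safety Check-in starts before Hiring Standup ends → Hiring Standup and Safety Check-in overlap.
Hiring Meeting starts after Hiring Standup ends, so Hiring Standup has no further overlaps.
Hiring Meeting starts exactly when Safety Check-in ends (back-to-back, no overlap), so Safety Check-in has no further overlaps.
Planning Check-in starts before Hiring Meeting ends → Hiring Meeting and Planning Check-in overlap.
Research Debrief starts after Hiring Meeting ends, so Hiring Meeting has no further overlaps.
Research Debrief starts after Planning Check-in ends, so Planning Check-in has no further overlaps.
Hiring Debrief starts before Research Debrief ends → Research Debrief and Hiring Debrief overlap.
Architecture Workshop starts before Research Debrief ends → Research Debrief and Architecture Workshop overlap.
Safety Briefing starts after Research Debrief ends.
Architecture Workshop starts before Hiring Debrief ends → Hiring Debrief and Architecture Workshop overlap.
Safety Briefing starts after Hiring Debrief ends.
Safety Briefing starts after Architecture Workshop ends.
Overlapping pairs: Architecture Workshop & Hiring Debrief, Architecture Workshop & Research Debrief, Hiring Debrief & Research Debrief, Hiring Meeting & Planning Check-in, Hiring Standup & Safety Check-in — 5 in total.

5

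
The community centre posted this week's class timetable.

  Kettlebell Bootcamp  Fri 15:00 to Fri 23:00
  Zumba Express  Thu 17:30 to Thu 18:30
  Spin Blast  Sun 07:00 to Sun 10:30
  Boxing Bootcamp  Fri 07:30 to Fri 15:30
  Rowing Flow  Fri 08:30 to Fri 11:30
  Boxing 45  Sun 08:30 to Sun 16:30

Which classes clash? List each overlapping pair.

Boxing 45 & Spin Blast, Boxing Bootcamp & Kettlebell Bootcamp, Boxing Bootcamp & Rowing Flow

Sorted by start: Zumba Express, Boxing Bootcamp, Rowing Flow, Kettlebell Bootcamp, Spin Blast, Boxing 45.
Boxing Bootcamp starts after Zumba Express ends, so nothing later overlaps Zumba Express either.
Rowing Flow starts before Boxing Bootcamp ends → Boxing Bootcamp and Rowing Flow overlap.
Kettlebell Bootcamp starts before Boxing Bootcamp ends → Boxing Bootcamp and Kettlebell Bootcamp overlap.
Spin Blast starts after Boxing Bootcamp ends, so nothing later overlaps Boxing Bootcamp either.
Kettlebell Bootcamp starts after Rowing Flow ends, so nothing later overlaps Rowing Flow either.
Spin Blast starts after Kettlebell Bootcamp ends, so nothing later overlaps Kettlebell Bootcamp either.
Boxing 45 starts before Spin Blast ends → Spin Blast and Boxing 45 overlap.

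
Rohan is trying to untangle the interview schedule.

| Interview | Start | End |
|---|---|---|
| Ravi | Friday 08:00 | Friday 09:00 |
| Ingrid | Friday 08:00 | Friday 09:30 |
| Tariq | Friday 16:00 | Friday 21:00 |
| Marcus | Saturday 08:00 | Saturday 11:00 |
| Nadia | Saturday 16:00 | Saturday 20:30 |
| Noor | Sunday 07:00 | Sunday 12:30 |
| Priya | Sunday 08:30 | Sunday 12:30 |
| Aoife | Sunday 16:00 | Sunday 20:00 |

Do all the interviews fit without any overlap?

Check each pair: they overlap iff neither finishes before the other starts.
Sorted by start: Ravi, Ingrid, Tariq, Marcus, Nadia, Noor, Priya, Aoife.
Ingrid starts before Ravi ends → Ravi and Ingrid overlap.
That's a conflict, so the schedule is not conflict-free.

No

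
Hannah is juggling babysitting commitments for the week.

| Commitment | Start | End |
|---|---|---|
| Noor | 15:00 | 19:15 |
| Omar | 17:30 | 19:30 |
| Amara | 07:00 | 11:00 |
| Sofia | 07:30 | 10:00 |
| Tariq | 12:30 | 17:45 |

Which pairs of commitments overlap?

Amara & Sofia, Noor & Omar, Noor & Tariq, Omar & Tariq

Sorted by start: Amara, Sofia, Tariq, Noor, Omar.
Sofia starts before Amara ends → Amara and Sofia overlap.
Tariq starts after Amara ends, so nothing later overlaps Amara either.
Tariq starts after Sofia ends, so nothing later overlaps Sofia either.
Noor starts before Tariq ends → Tariq and Noor overlap.
Omar starts before Tariq ends → Tariq and Omar overlap.
Omar starts before Noor ends → Noor and Omar overlap.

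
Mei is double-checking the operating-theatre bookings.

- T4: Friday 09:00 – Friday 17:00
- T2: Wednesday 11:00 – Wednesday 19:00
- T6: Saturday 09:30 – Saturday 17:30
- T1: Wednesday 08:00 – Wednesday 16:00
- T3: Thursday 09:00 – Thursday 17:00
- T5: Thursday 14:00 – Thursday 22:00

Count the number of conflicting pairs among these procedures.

Sorted by start: T1, T2, T3, T5, T4, T6.
T2 starts before T1 ends → T1 and T2 overlap.
T3 starts after T1 ends; T1 is clear from here.
T3 starts after T2 ends; T2 is clear from here.
T5 starts before T3 ends → T3 and T5 overlap.
T4 starts after T3 ends; T3 is clear from here.
T4 starts after T5 ends; T5 is clear from here.
T6 starts after T4 ends.
Overlapping pairs: T1 & T2, T3 & T5 — 2 in total.

2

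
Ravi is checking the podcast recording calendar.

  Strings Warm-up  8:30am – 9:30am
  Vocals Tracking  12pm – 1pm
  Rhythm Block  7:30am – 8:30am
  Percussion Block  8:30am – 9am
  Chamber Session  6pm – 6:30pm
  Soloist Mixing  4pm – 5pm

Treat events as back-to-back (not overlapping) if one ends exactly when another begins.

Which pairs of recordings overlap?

Sorted by start: Rhythm Block, Percussion Block, Strings Warm-up, Vocals Tracking, Soloist Mixing, Chamber Session.
Percussion Block starts exactly when Rhythm Block ends (back-to-back, no overlap), so Rhythm Block has no further overlaps.
Strings Warm-up starts before Percussion Block ends → Percussion Block and Strings Warm-up overlap.
Vocals Tracking starts after Percussion Block ends, so Percussion Block has no further overlaps.
Vocals Tracking starts after Strings Warm-up ends, so Strings Warm-up has no further overlaps.
Soloist Mixing starts after Vocals Tracking ends, so Vocals Tracking has no further overlaps.
Chamber Session starts after Soloist Mixing ends.

Percussion Block & Strings Warm-up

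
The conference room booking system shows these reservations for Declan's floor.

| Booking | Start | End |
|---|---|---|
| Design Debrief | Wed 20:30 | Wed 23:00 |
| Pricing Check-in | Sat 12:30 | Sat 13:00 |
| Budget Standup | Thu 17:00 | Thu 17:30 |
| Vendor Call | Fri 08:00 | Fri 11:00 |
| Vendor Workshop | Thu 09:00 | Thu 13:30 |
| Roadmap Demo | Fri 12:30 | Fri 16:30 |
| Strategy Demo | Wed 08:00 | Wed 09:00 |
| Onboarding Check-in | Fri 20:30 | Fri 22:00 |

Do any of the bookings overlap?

No

Sorted by start: Strategy Demo, Design Debrief, Vendor Workshop, Budget Standup, Vendor Call, Roadmap Demo, Onboarding Check-in, Pricing Check-in.
Design Debrief starts after Strategy Demo ends, so Strategy Demo has no further overlaps.
Vendor Workshop starts after Design Debrief ends, so Design Debrief has no further overlaps.
Budget Standup starts after Vendor Workshop ends, so Vendor Workshop has no further overlaps.
Vendor Call starts after Budget Standup ends, so Budget Standup has no further overlaps.
Roadmap Demo starts after Vendor Call ends, so Vendor Call has no further overlaps.
Onboarding Check-in starts after Roadmap Demo ends, so Roadmap Demo has no further overlaps.
Pricing Check-in starts after Onboarding Check-in ends.
Every pair is clear; the schedule has no overlaps.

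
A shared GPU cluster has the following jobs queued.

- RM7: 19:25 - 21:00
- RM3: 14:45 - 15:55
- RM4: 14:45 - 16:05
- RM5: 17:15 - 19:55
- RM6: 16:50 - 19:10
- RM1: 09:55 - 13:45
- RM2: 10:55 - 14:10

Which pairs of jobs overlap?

Sorted by start: RM1, RM2, RM3, RM4, RM6, RM5, RM7.
RM2 starts before RM1 ends → RM1 and RM2 overlap.
RM3 starts after RM1 ends — done with RM1.
RM3 starts after RM2 ends — done with RM2.
RM4 starts before RM3 ends → RM3 and RM4 overlap.
RM6 starts after RM3 ends — done with RM3.
RM6 starts after RM4 ends — done with RM4.
RM5 starts before RM6 ends → RM6 and RM5 overlap.
RM7 starts after RM6 ends.
RM7 starts before RM5 ends → RM5 and RM7 overlap.

RM1 & RM2, RM3 & RM4, RM5 & RM6, RM5 & RM7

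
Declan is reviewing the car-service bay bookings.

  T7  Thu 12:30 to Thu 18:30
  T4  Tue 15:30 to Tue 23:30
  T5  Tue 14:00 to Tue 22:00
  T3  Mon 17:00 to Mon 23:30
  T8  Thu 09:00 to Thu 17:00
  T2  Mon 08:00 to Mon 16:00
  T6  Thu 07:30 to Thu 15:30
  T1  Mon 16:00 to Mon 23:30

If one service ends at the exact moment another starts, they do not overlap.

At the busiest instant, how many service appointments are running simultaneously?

3

Sort all start/end points and keep a running count:
Mon 08:00 start T2 → 1
Mon 16:00 end T2 → 0
Mon 16:00 start T1 → 1
Mon 17:00 start T3 → 2
Mon 23:30 end T1 → 1
Mon 23:30 end T3 → 0
Tue 14:00 start T5 → 1
Tue 15:30 start T4 → 2
Tue 22:00 end T5 → 1
Tue 23:30 end T4 → 0
Thu 07:30 start T6 → 1
Thu 09:00 start T8 → 2
Thu 12:30 start T7 → 3
Thu 15:30 end T6 → 2
Thu 17:00 end T8 → 1
Thu 18:30 end T7 → 0
Peak is 3, at Thu 12:30 (T6, T7, T8).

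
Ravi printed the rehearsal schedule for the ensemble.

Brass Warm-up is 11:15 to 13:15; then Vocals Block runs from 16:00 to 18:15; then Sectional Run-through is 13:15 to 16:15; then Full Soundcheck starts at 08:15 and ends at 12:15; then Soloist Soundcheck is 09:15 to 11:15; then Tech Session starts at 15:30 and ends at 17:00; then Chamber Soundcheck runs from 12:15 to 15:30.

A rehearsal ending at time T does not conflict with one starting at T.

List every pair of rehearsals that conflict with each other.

Brass Warm-up & Chamber Soundcheck, Brass Warm-up & Full Soundcheck, Chamber Soundcheck & Sectional Run-through, Full Soundcheck & Soloist Soundcheck, Sectional Run-through & Tech Session, Sectional Run-through & Vocals Block, Tech Session & Vocals Block

Sorted by start: Full Soundcheck, Soloist Soundcheck, Brass Warm-up, Chamber Soundcheck, Sectional Run-through, Tech Session, Vocals Block.
Soloist Soundcheck starts before Full Soundcheck ends → Full Soundcheck and Soloist Soundcheck overlap.
Brass Warm-up starts before Full Soundcheck ends → Full Soundcheck and Brass Warm-up overlap.
Chamber Soundcheck starts exactly when Full Soundcheck ends (back-to-back, no overlap); Full Soundcheck is clear from here.
Brass Warm-up starts exactly when Soloist Soundcheck ends (back-to-back, no overlap); Soloist Soundcheck is clear from here.
Chamber Soundcheck starts before Brass Warm-up ends → Brass Warm-up and Chamber Soundcheck overlap.
Sectional Run-through starts exactly when Brass Warm-up ends (back-to-back, no overlap); Brass Warm-up is clear from here.
Sectional Run-through starts before Chamber Soundcheck ends → Chamber Soundcheck and Sectional Run-through overlap.
Tech Session starts exactly when Chamber Soundcheck ends (back-to-back, no overlap); Chamber Soundcheck is clear from here.
Tech Session starts before Sectional Run-through ends → Sectional Run-through and Tech Session overlap.
Vocals Block starts before Sectional Run-through ends → Sectional Run-through and Vocals Block overlap.
Vocals Block starts before Tech Session ends → Tech Session and Vocals Block overlap.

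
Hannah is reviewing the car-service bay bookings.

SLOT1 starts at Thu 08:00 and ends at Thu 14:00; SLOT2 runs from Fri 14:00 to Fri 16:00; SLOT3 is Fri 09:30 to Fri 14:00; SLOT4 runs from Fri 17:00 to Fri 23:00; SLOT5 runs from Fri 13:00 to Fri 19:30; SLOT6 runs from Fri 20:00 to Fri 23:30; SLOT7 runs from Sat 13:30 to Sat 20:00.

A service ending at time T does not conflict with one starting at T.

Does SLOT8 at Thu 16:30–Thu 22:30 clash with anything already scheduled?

SLOT1: ends Thu 14:00 at or before SLOT8 starts Thu 16:30 → clear.
SLOT3: starts Fri 09:30 at or after SLOT8 ends Thu 22:30 → clear.
SLOT5: starts Fri 13:00 at or after SLOT8 ends Thu 22:30 → clear.
SLOT2: starts Fri 14:00 at or after SLOT8 ends Thu 22:30 → clear.
SLOT4: starts Fri 17:00 at or after SLOT8 ends Thu 22:30 → clear.
SLOT6: starts Fri 20:00 at or after SLOT8 ends Thu 22:30 → clear.
SLOT7: starts Sat 13:30 at or after SLOT8 ends Thu 22:30 → clear.

No — it doesn't clash with anything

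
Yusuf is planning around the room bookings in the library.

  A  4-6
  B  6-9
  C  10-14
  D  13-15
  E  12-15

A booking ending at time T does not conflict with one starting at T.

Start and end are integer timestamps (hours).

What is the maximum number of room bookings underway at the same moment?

3

Sweep the timeline, counting +1 at each start and −1 at each end (ends before starts at a tie):
4 start A → 1
6 end A → 0
6 start B → 1
9 end B → 0
10 start C → 1
12 start E → 2
13 start D → 3
14 end C → 2
15 end D → 1
15 end E → 0
Peak is 3, at 13 (C, D, E).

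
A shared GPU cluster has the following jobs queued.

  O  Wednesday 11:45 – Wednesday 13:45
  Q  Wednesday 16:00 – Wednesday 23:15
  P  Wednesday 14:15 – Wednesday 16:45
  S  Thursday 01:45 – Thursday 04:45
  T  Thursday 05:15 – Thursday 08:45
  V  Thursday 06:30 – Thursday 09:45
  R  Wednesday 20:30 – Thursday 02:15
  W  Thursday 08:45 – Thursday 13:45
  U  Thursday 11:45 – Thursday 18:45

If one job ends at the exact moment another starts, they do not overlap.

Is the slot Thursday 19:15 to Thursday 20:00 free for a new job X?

Yes — the slot is free

O: ends Wednesday 13:45 at or before X starts Thursday 19:15 → clear.
P: ends Wednesday 16:45 at or before X starts Thursday 19:15 → clear.
Q: ends Wednesday 23:15 at or before X starts Thursday 19:15 → clear.
R: ends Thursday 02:15 at or before X starts Thursday 19:15 → clear.
S: ends Thursday 04:45 at or before X starts Thursday 19:15 → clear.
T: ends Thursday 08:45 at or before X starts Thursday 19:15 → clear.
V: ends Thursday 09:45 at or before X starts Thursday 19:15 → clear.
W: ends Thursday 13:45 at or before X starts Thursday 19:15 → clear.
U: ends Thursday 18:45 at or before X starts Thursday 19:15 → clear.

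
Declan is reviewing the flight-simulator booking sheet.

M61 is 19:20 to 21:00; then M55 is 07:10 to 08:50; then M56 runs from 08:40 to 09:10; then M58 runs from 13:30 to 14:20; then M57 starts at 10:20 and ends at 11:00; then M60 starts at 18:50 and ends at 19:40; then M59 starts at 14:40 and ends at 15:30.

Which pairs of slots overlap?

M55 & M56, M60 & M61

Sorted by start: M55, M56, M57, M58, M59, M60, M61.
M56 starts before M55 ends → M55 and M56 overlap.
M57 starts after M55 ends; M55 is clear from here.
M57 starts after M56 ends; M56 is clear from here.
M58 starts after M57 ends; M57 is clear from here.
M59 starts after M58 ends; M58 is clear from here.
M60 starts after M59 ends; M59 is clear from here.
M61 starts before M60 ends → M60 and M61 overlap.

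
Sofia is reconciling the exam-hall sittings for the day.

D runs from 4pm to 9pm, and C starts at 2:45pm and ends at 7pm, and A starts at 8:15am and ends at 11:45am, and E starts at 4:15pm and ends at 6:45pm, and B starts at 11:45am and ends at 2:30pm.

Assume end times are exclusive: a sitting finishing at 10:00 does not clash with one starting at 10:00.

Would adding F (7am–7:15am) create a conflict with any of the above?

No — it doesn't clash with anything

A: starts 8:15am at or after F ends 7:15am → clear.
B: starts 11:45am at or after F ends 7:15am → clear.
C: starts 2:45pm at or after F ends 7:15am → clear.
D: starts 4pm at or after F ends 7:15am → clear.
E: starts 4:15pm at or after F ends 7:15am → clear.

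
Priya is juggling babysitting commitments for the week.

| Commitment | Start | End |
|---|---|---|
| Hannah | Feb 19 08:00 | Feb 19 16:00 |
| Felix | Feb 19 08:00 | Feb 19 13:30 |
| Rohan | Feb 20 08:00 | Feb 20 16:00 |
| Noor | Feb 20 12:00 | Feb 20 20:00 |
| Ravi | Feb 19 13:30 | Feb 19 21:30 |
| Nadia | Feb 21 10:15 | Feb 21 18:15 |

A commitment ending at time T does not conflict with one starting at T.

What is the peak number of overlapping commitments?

Walk through starts and ends in time order (an end at T is processed before a start at T):
Feb 19 08:00 start Felix → 1
Feb 19 08:00 start Hannah → 2
Feb 19 13:30 end Felix → 1
Feb 19 13:30 start Ravi → 2
Feb 19 16:00 end Hannah → 1
Feb 19 21:30 end Ravi → 0
Feb 20 08:00 start Rohan → 1
Feb 20 12:00 start Noor → 2
Feb 20 16:00 end Rohan → 1
Feb 20 20:00 end Noor → 0
Feb 21 10:15 start Nadia → 1
Feb 21 18:15 end Nadia → 0
Peak is 2, at Feb 19 08:00 (Felix, Hannah).

2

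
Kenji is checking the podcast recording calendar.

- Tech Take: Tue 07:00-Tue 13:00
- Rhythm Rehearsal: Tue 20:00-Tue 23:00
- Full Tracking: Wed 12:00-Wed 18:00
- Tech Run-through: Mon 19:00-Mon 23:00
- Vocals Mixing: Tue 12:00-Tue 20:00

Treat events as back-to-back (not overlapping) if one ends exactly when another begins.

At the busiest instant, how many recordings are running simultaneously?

2

Sweep the timeline, counting +1 at each start and −1 at each end (ends before starts at a tie):
Mon 19:00 start Tech Run-through → 1
Mon 23:00 end Tech Run-through → 0
Tue 07:00 start Tech Take → 1
Tue 12:00 start Vocals Mixing → 2
Tue 13:00 end Tech Take → 1
Tue 20:00 end Vocals Mixing → 0
Tue 20:00 start Rhythm Rehearsal → 1
Tue 23:00 end Rhythm Rehearsal → 0
Wed 12:00 start Full Tracking → 1
Wed 18:00 end Full Tracking → 0
Peak is 2, at Tue 12:00 (Tech Take, Vocals Mixing).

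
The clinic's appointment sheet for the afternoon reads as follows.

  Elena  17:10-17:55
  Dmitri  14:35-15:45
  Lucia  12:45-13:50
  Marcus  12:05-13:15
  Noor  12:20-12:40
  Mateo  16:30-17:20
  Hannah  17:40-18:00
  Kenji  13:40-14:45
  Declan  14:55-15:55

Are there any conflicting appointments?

Yes

Sorted by start: Marcus, Noor, Lucia, Kenji, Dmitri, Declan, Mateo, Elena, Hannah.
Noor starts before Marcus ends → Marcus and Noor overlap.
That's a conflict, so the schedule is not conflict-free.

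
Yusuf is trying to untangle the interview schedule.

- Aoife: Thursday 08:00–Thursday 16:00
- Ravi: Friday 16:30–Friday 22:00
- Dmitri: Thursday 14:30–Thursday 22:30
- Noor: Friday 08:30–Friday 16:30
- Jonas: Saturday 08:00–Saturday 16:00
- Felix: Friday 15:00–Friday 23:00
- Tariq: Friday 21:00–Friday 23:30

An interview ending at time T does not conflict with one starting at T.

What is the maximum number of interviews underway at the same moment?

Sort all start/end points and keep a running count:
Thursday 08:00 start Aoife → 1
Thursday 14:30 start Dmitri → 2
Thursday 16:00 end Aoife → 1
Thursday 22:30 end Dmitri → 0
Friday 08:30 start Noor → 1
Friday 15:00 start Felix → 2
Friday 16:30 end Noor → 1
Friday 16:30 start Ravi → 2
Friday 21:00 start Tariq → 3
Friday 22:00 end Ravi → 2
Friday 23:00 end Felix → 1
Friday 23:30 end Tariq → 0
Saturday 08:00 start Jonas → 1
Saturday 16:00 end Jonas → 0
Peak is 3, at Friday 21:00 (Felix, Ravi, Tariq).

3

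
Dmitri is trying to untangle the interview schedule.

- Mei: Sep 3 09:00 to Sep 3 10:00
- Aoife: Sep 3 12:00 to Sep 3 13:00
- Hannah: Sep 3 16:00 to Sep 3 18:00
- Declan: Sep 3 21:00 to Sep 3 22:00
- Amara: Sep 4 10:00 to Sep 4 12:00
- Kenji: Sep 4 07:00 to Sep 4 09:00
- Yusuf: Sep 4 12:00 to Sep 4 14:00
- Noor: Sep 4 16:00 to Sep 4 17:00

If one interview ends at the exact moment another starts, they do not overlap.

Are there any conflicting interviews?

No

Sorted by start: Mei, Aoife, Hannah, Declan, Kenji, Amara, Yusuf, Noor.
Aoife starts after Mei ends — done with Mei.
Hannah starts after Aoife ends — done with Aoife.
Declan starts after Hannah ends — done with Hannah.
Kenji starts after Declan ends — done with Declan.
Amara starts after Kenji ends — done with Kenji.
Yusuf starts exactly when Amara ends (back-to-back, no overlap) — done with Amara.
Noor starts after Yusuf ends.
Every pair is clear; the schedule has no overlaps.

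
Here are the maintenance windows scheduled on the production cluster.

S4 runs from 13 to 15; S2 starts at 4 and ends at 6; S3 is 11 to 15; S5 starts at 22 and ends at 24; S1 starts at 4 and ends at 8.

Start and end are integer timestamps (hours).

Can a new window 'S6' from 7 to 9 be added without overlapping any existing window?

No — it overlaps S1

S1: starts 4 before S6 ends 9, and ends 8 after S6 starts 7 → overlap.
S2: ends 6 at or before S6 starts 7 → clear.
S3: starts 11 at or after S6 ends 9 → clear.
S4: starts 13 at or after S6 ends 9 → clear.
S5: starts 22 at or after S6 ends 9 → clear.
S6 overlaps S1.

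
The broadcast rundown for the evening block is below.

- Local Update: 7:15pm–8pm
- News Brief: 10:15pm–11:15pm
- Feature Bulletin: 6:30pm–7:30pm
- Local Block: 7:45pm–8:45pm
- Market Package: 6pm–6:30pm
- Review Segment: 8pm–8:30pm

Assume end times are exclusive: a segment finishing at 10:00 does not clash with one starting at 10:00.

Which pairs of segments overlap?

Feature Bulletin & Local Update, Local Block & Local Update, Local Block & Review Segment

Sorted by start: Market Package, Feature Bulletin, Local Update, Local Block, Review Segment, News Brief.
Feature Bulletin starts exactly when Market Package ends (back-to-back, no overlap), so Market Package has no further overlaps.
Local Update starts before Feature Bulletin ends → Feature Bulletin and Local Update overlap.
Local Block starts after Feature Bulletin ends, so Feature Bulletin has no further overlaps.
Local Block starts before Local Update ends → Local Update and Local Block overlap.
Review Segment starts exactly when Local Update ends (back-to-back, no overlap), so Local Update has no further overlaps.
Review Segment starts before Local Block ends → Local Block and Review Segment overlap.
News Brief starts after Local Block ends.
News Brief starts after Review Segment ends.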